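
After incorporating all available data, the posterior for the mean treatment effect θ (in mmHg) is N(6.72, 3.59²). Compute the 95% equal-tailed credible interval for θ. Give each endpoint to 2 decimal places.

The posterior is symmetric, so the 95% equal-tailed interval is θ = 6.72 ± z·3.59 with z = 1.960.
Half-width: 1.960 × 3.59 = 7.04.
6.72 − 7.04 = -0.32; 6.72 + 7.04 = 13.76.

[-0.32, 13.76]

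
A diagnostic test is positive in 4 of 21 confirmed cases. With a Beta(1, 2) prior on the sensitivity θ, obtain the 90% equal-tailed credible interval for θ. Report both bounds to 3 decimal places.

[0.090, 0.355]

Posterior: Beta(1+4, 2+17) = Beta(5, 19).
Equal-tailed 90% interval: the 0.05 and 0.95 quantiles of Beta(5, 19).
Posterior mean ≈ 0.208, SD ≈ 0.081; a Normal approximation gives roughly [0.075, 0.342].
Exact: F⁻¹(0.05) = 0.090; F⁻¹(0.95) = 0.355.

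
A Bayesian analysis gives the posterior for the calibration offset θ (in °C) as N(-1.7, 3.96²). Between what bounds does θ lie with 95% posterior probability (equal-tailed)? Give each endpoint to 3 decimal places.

The posterior is symmetric, so the 95% equal-tailed interval is θ = -1.7 ± z·3.96 with z = 1.960.
Half-width: 1.960 × 3.96 = 7.761.
-1.7 − 7.761 = -9.461; -1.7 + 7.761 = 6.061.

[-9.461, 6.061]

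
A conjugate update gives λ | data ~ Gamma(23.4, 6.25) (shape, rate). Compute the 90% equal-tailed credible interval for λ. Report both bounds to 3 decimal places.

Posterior: Gamma(shape 23.4, rate 6.25).
Equal-tailed 90% interval: Gamma(23.4, 6.25) quantiles at 0.05 and 0.95.
Posterior mean ≈ 3.744, SD ≈ 0.774; a Normal approximation gives roughly [2.471, 5.017].
Exact: lower = 2.568; upper = 5.101.

[2.568, 5.101]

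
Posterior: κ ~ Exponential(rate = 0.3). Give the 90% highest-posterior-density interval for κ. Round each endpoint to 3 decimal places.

The exponential density is strictly decreasing on [0, ∞), so the HPD interval is anchored at 0: [0, q] with P(κ ≤ q) = 0.90.
q = −ln(1 − 0.90) / 0.3 = 2.3026 / 0.3 = 7.675.

[0.000, 7.675]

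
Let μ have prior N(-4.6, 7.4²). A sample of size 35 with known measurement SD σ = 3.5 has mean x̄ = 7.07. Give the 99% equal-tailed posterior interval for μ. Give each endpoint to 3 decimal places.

Posterior precision = 1/7.4² + 35/3.5² = 0.0183 + 2.8571 = 2.8754, so posterior SD = 0.5897.
Posterior mean = (-4.6/7.4² + 35·7.07/3.5²) / 2.8754 = 6.9959.
Interval: 6.9959 ± 2.576 × 0.5897 → [5.477, 8.515].

[5.477, 8.515]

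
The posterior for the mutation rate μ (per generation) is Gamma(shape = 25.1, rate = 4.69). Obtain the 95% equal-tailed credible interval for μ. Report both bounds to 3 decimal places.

Posterior: Gamma(shape 25.1, rate 4.69).
Equal-tailed 95% interval: Gamma(25.1, 4.69) quantiles at 0.025 and 0.975.
Posterior mean ≈ 5.352, SD ≈ 1.068; a Normal approximation gives roughly [3.258, 7.446].
Exact: lower = 3.467; upper = 7.640.

[3.467, 7.640]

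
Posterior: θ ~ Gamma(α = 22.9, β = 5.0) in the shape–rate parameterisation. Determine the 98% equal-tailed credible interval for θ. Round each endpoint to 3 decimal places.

Posterior: Gamma(shape 22.9, rate 5.0).
Equal-tailed 98% interval: Gamma(22.9, 5.0) quantiles at 0.01 and 0.99.
Posterior mean ≈ 4.580, SD ≈ 0.957; a Normal approximation gives roughly [2.354, 6.806].
Exact: lower = 2.651; upper = 7.095.

[2.651, 7.095]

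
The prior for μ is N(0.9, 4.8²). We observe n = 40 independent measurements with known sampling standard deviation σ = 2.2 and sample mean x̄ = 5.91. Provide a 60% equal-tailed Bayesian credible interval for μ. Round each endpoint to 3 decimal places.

[5.592, 6.176]

Posterior precision = 1/4.8² + 40/2.2² = 0.0434 + 8.2645 = 8.3079, so posterior SD = 0.3469.
Posterior mean = (0.9/4.8² + 40·5.91/2.2²) / 8.3079 = 5.8838.
Interval: 5.8838 ± 0.842 × 0.3469 → [5.592, 6.176].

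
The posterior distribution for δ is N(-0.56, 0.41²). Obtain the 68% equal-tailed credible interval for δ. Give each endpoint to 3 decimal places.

[-0.968, -0.152]

The posterior is symmetric, so the 68% equal-tailed interval is δ = -0.56 ± z·0.41 with z = 0.994.
Half-width: 0.994 × 0.41 = 0.408.
-0.56 − 0.408 = -0.968; -0.56 + 0.408 = -0.152.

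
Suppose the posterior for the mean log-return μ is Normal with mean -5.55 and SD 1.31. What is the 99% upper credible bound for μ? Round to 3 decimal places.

-2.502

Need U with P(μ ≤ U) = 0.99: U = -5.55 + z_{0.01}·1.31.
z = 2.326; U = -5.55 + 2.326 × 1.31 = -2.502.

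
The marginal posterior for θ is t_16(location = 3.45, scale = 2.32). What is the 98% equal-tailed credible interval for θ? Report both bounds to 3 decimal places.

[-2.544, 9.444]

The t_16 distribution is symmetric; the 98% interval is 3.45 ± t·2.32 with t_{0.99,16} = 2.583.
Half-width: 2.583 × 2.32 = 5.994.
3.45 − 5.994 = -2.544; 3.45 + 5.994 = 9.444.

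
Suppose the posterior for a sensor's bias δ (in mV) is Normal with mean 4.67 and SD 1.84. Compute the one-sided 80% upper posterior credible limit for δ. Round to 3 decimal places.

6.219

Need U with P(δ ≤ U) = 0.80: U = 4.67 + z_{0.2}·1.84.
z = 0.842; U = 4.67 + 0.842 × 1.84 = 6.219.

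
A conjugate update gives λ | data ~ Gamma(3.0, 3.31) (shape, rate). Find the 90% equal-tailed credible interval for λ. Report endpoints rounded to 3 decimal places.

Posterior: Gamma(shape 3.0, rate 3.31).
Equal-tailed 90% interval: Gamma(3.0, 3.31) quantiles at 0.05 and 0.95.
Posterior mean ≈ 0.906, SD ≈ 0.523; a Normal approximation gives roughly [0.046, 1.767].
Exact: lower = 0.247; upper = 1.902.

[0.247, 1.902]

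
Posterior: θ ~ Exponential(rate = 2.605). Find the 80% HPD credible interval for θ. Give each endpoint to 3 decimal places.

The exponential density is strictly decreasing on [0, ∞), so the HPD interval is anchored at 0: [0, q] with P(θ ≤ q) = 0.80.
q = −ln(1 − 0.80) / 2.605 = 1.6094 / 2.605 = 0.618.

[0.000, 0.618]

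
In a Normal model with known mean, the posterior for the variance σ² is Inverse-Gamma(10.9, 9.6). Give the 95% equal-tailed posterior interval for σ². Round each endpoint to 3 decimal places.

Inverse-Gamma(10.9, 9.6) quantiles: F⁻¹(0.025) and F⁻¹(0.975).
Equivalently, 1/σ² ~ Gamma(10.9, rate = 9.6); invert its 0.975 and 0.025 quantiles.
Posterior mean ≈ 0.970, SD ≈ 0.325; a Normal approximation gives roughly [0.333, 1.607].
Exact: lower = 0.526; upper = 1.771.

[0.526, 1.771]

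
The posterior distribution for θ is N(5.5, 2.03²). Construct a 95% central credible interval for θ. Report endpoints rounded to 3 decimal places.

[1.521, 9.479]

The posterior is symmetric, so the 95% equal-tailed interval is θ = 5.5 ± z·2.03 with z = 1.960.
Half-width: 1.960 × 2.03 = 3.979.
5.5 − 3.979 = 1.521; 5.5 + 3.979 = 9.479.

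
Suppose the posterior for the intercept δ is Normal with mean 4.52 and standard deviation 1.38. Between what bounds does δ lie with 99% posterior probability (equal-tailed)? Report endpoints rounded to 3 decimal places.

The posterior is symmetric, so the 99% equal-tailed interval is δ = 4.52 ± z·1.38 with z = 2.576.
Half-width: 2.576 × 1.38 = 3.555.
4.52 − 3.555 = 0.965; 4.52 + 3.555 = 8.075.

[0.965, 8.075]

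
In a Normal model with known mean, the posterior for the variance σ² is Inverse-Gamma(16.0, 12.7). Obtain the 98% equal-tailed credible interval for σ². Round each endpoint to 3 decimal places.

Inverse-Gamma(16.0, 12.7) quantiles: F⁻¹(0.01) and F⁻¹(0.99).
Equivalently, 1/σ² ~ Gamma(16.0, rate = 12.7); invert its 0.99 and 0.01 quantiles.
Posterior mean ≈ 0.847, SD ≈ 0.226; a Normal approximation gives roughly [0.320, 1.373].
Exact: lower = 0.475; upper = 1.552.

[0.475, 1.552]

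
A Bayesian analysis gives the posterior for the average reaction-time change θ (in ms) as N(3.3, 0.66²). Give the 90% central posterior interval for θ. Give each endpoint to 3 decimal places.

The posterior is symmetric, so the 90% equal-tailed interval is θ = 3.3 ± z·0.66 with z = 1.645.
Half-width: 1.645 × 0.66 = 1.086.
3.3 − 1.086 = 2.214; 3.3 + 1.086 = 4.386.

[2.214, 4.386]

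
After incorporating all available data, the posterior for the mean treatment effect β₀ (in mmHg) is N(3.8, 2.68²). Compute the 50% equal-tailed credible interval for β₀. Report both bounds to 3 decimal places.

[1.992, 5.608]

The posterior is symmetric, so the 50% equal-tailed interval is β₀ = 3.8 ± z·2.68 with z = 0.674.
Half-width: 0.674 × 2.68 = 1.808.
3.8 − 1.808 = 1.992; 3.8 + 1.808 = 5.608.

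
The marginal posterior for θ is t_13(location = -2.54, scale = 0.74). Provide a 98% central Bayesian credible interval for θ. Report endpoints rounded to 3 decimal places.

[-4.501, -0.579]

The t_13 distribution is symmetric; the 98% interval is -2.54 ± t·0.74 with t_{0.99,13} = 2.650.
Half-width: 2.650 × 0.74 = 1.961.
-2.54 − 1.961 = -4.501; -2.54 + 1.961 = -0.579.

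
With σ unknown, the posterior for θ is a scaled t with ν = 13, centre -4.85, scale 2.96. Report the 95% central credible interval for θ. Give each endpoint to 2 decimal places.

The t_13 distribution is symmetric; the 95% interval is -4.85 ± t·2.96 with t_{0.975,13} = 2.160.
Half-width: 2.160 × 2.96 = 6.39.
-4.85 − 6.39 = -11.24; -4.85 + 6.39 = 1.54.

[-11.24, 1.54]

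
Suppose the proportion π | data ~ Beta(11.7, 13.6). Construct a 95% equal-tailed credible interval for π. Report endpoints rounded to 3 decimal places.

Posterior: Beta(11.7, 13.6).
Equal-tailed 95% interval: the 0.025 and 0.975 quantiles of Beta(11.7, 13.6).
Posterior mean ≈ 0.462, SD ≈ 0.097; a Normal approximation gives roughly [0.272, 0.653].
Exact: F⁻¹(0.025) = 0.276; F⁻¹(0.975) = 0.654.

[0.276, 0.654]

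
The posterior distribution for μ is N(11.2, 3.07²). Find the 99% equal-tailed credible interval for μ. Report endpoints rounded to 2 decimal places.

[3.29, 19.11]

The posterior is symmetric, so the 99% equal-tailed interval is μ = 11.2 ± z·3.07 with z = 2.576.
Half-width: 2.576 × 3.07 = 7.91.
11.2 − 7.91 = 3.29; 11.2 + 7.91 = 19.11.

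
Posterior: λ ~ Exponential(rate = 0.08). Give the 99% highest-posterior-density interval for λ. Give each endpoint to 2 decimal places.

The exponential density is strictly decreasing on [0, ∞), so the HPD interval is anchored at 0: [0, q] with P(λ ≤ q) = 0.99.
q = −ln(1 − 0.99) / 0.08 = 4.6052 / 0.08 = 57.56.

[0.00, 57.56]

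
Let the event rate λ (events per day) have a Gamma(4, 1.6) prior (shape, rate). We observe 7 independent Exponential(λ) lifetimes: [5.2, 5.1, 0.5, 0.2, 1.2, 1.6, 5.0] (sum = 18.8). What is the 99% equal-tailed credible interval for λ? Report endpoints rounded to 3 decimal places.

[0.212, 1.049]

Posterior: Gamma(4+7, 1.6+18.8) = Gamma(11, 20.4) (shape, rate).
Equal-tailed 99% interval: Gamma(11, 20.4) quantiles at 0.005 and 0.995.
Posterior mean ≈ 0.539, SD ≈ 0.163; a Normal approximation gives roughly [0.120, 0.958].
Exact: lower = 0.212; upper = 1.049.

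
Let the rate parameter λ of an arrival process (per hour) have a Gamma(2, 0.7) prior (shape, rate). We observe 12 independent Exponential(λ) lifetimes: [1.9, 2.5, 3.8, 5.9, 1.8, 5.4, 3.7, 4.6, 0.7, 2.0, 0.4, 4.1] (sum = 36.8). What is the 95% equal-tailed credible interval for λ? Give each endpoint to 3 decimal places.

Posterior: Gamma(2+12, 0.7+36.8) = Gamma(14, 37.5) (shape, rate).
Equal-tailed 95% interval: Gamma(14, 37.5) quantiles at 0.025 and 0.975.
Posterior mean ≈ 0.373, SD ≈ 0.100; a Normal approximation gives roughly [0.178, 0.569].
Exact: lower = 0.204; upper = 0.593.

[0.204, 0.593]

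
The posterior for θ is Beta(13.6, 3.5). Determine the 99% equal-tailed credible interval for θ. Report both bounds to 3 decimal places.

Posterior: Beta(13.6, 3.5).
Equal-tailed 99% interval: the 0.005 and 0.995 quantiles of Beta(13.6, 3.5).
Posterior mean ≈ 0.795, SD ≈ 0.095; a Normal approximation gives roughly [0.551, 1.040].
Exact: F⁻¹(0.005) = 0.503; F⁻¹(0.995) = 0.967.

[0.503, 0.967]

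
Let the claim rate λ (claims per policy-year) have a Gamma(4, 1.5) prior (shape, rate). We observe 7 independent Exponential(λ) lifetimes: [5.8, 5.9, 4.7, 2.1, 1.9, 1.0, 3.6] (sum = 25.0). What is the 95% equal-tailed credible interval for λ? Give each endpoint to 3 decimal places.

[0.207, 0.694]

Posterior: Gamma(4+7, 1.5+25.0) = Gamma(11, 26.5) (shape, rate).
Equal-tailed 95% interval: Gamma(11, 26.5) quantiles at 0.025 and 0.975.
Posterior mean ≈ 0.415, SD ≈ 0.125; a Normal approximation gives roughly [0.170, 0.660].
Exact: lower = 0.207; upper = 0.694.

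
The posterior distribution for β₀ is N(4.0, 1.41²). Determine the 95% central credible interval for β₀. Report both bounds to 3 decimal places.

The posterior is symmetric, so the 95% equal-tailed interval is β₀ = 4.0 ± z·1.41 with z = 1.960.
Half-width: 1.960 × 1.41 = 2.764.
4.0 − 2.764 = 1.236; 4.0 + 2.764 = 6.764.

[1.236, 6.764]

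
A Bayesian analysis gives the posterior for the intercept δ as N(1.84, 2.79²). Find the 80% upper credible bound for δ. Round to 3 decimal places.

4.188

Need U with P(δ ≤ U) = 0.80: U = 1.84 + z_{0.2}·2.79.
z = 0.842; U = 1.84 + 0.842 × 2.79 = 4.188.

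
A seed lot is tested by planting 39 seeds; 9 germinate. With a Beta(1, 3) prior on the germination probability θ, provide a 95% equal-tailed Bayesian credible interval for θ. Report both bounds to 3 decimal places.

[0.121, 0.368]

Posterior: Beta(1+9, 3+30) = Beta(10, 33).
Equal-tailed 95% interval: the 0.025 and 0.975 quantiles of Beta(10, 33).
Posterior mean ≈ 0.233, SD ≈ 0.064; a Normal approximation gives roughly [0.108, 0.357].
Exact: F⁻¹(0.025) = 0.121; F⁻¹(0.975) = 0.368.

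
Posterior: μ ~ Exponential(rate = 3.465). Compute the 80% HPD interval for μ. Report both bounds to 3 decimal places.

The exponential density is strictly decreasing on [0, ∞), so the HPD interval is anchored at 0: [0, q] with P(μ ≤ q) = 0.80.
q = −ln(1 − 0.80) / 3.465 = 1.6094 / 3.465 = 0.464.

[0.000, 0.464]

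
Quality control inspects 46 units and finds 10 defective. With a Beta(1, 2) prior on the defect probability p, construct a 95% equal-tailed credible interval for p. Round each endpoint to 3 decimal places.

[0.120, 0.350]

Posterior: Beta(1+10, 2+36) = Beta(11, 38).
Equal-tailed 95% interval: the 0.025 and 0.975 quantiles of Beta(11, 38).
Posterior mean ≈ 0.224, SD ≈ 0.059; a Normal approximation gives roughly [0.109, 0.340].
Exact: F⁻¹(0.025) = 0.120; F⁻¹(0.975) = 0.350.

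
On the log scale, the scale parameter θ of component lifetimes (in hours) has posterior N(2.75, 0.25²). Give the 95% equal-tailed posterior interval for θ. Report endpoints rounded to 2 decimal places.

On the log scale the 95% interval is 2.75 ± 1.960 × 0.25 = [2.2600, 3.2400].
Exponentiate: [e^2.2600, e^3.2400] = [9.58, 25.53].

[9.58, 25.53]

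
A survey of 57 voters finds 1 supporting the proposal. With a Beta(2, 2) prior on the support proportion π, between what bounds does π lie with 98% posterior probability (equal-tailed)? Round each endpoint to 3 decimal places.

Posterior: Beta(2+1, 2+56) = Beta(3, 58).
Equal-tailed 98% interval: the 0.01 and 0.99 quantiles of Beta(3, 58).
Posterior mean ≈ 0.049, SD ≈ 0.027; a Normal approximation gives roughly [-0.015, 0.113].
Exact: F⁻¹(0.01) = 0.007; F⁻¹(0.99) = 0.133.

[0.007, 0.133]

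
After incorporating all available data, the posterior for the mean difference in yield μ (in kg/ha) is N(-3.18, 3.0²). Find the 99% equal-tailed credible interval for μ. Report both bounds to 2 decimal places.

The posterior is symmetric, so the 99% equal-tailed interval is μ = -3.18 ± z·3.0 with z = 2.576.
Half-width: 2.576 × 3.0 = 7.73.
-3.18 − 7.73 = -10.91; -3.18 + 7.73 = 4.55.

[-10.91, 4.55]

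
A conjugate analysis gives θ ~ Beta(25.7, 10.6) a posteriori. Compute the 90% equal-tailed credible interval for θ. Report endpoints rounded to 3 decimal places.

Posterior: Beta(25.7, 10.6).
Equal-tailed 90% interval: the 0.05 and 0.95 quantiles of Beta(25.7, 10.6).
Posterior mean ≈ 0.708, SD ≈ 0.074; a Normal approximation gives roughly [0.586, 0.830].
Exact: F⁻¹(0.05) = 0.579; F⁻¹(0.95) = 0.824.

[0.579, 0.824]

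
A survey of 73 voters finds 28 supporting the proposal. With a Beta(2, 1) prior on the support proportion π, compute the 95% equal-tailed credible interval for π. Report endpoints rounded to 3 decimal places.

Posterior: Beta(2+28, 1+45) = Beta(30, 46).
Equal-tailed 95% interval: the 0.025 and 0.975 quantiles of Beta(30, 46).
Posterior mean ≈ 0.395, SD ≈ 0.056; a Normal approximation gives roughly [0.286, 0.504].
Exact: F⁻¹(0.025) = 0.289; F⁻¹(0.975) = 0.506.

[0.289, 0.506]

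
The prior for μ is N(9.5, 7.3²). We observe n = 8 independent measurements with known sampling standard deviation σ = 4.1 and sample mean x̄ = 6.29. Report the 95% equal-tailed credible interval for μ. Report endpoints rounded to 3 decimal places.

[3.625, 9.198]

Posterior precision = 1/7.3² + 8/4.1² = 0.0188 + 0.4759 = 0.4947, so posterior SD = 1.4218.
Posterior mean = (9.5/7.3² + 8·6.29/4.1²) / 0.4947 = 6.4118.
Interval: 6.4118 ± 1.960 × 1.4218 → [3.625, 9.198].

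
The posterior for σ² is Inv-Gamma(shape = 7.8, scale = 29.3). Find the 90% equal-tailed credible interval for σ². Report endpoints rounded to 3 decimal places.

[2.273, 7.630]

Inverse-Gamma(7.8, 29.3) quantiles: F⁻¹(0.05) and F⁻¹(0.95).
Equivalently, 1/σ² ~ Gamma(7.8, rate = 29.3); invert its 0.95 and 0.05 quantiles.
Posterior mean ≈ 4.309, SD ≈ 1.789; a Normal approximation gives roughly [1.366, 7.252].
Exact: lower = 2.273; upper = 7.630.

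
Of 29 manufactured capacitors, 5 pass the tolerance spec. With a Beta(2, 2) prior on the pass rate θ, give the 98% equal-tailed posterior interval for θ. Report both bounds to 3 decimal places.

Posterior: Beta(2+5, 2+24) = Beta(7, 26).
Equal-tailed 98% interval: the 0.01 and 0.99 quantiles of Beta(7, 26).
Posterior mean ≈ 0.212, SD ≈ 0.070; a Normal approximation gives roughly [0.049, 0.375].
Exact: F⁻¹(0.01) = 0.077; F⁻¹(0.99) = 0.397.

[0.077, 0.397]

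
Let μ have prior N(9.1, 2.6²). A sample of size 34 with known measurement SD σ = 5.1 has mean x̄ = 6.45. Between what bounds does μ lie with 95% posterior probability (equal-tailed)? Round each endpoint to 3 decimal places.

[5.095, 8.344]

Posterior precision = 1/2.6² + 34/5.1² = 0.1479 + 1.3072 = 1.4551, so posterior SD = 0.8290.
Posterior mean = (9.1/2.6² + 34·6.45/5.1²) / 1.4551 = 6.7194.
Interval: 6.7194 ± 1.960 × 0.8290 → [5.095, 8.344].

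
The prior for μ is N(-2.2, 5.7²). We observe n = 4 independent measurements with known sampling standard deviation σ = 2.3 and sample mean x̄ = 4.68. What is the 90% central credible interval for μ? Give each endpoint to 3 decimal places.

[2.557, 6.265]

Posterior precision = 1/5.7² + 4/2.3² = 0.0308 + 0.7561 = 0.7869, so posterior SD = 1.1273.
Posterior mean = (-2.2/5.7² + 4·4.68/2.3²) / 0.7869 = 4.4109.
Interval: 4.4109 ± 1.645 × 1.1273 → [2.557, 6.265].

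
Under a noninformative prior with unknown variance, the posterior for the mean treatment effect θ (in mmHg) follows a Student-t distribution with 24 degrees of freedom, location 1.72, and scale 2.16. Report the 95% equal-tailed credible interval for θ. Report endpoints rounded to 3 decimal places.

[-2.738, 6.178]

The t_24 distribution is symmetric; the 95% interval is 1.72 ± t·2.16 with t_{0.975,24} = 2.064.
Half-width: 2.064 × 2.16 = 4.458.
1.72 − 4.458 = -2.738; 1.72 + 4.458 = 6.178.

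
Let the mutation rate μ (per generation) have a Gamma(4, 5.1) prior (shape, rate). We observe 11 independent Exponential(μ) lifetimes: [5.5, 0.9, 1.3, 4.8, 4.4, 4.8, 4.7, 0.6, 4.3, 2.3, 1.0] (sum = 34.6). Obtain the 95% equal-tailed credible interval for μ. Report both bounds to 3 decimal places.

[0.211, 0.592]

Posterior: Gamma(4+11, 5.1+34.6) = Gamma(15, 39.7) (shape, rate).
Equal-tailed 95% interval: Gamma(15, 39.7) quantiles at 0.025 and 0.975.
Posterior mean ≈ 0.378, SD ≈ 0.098; a Normal approximation gives roughly [0.187, 0.569].
Exact: lower = 0.211; upper = 0.592.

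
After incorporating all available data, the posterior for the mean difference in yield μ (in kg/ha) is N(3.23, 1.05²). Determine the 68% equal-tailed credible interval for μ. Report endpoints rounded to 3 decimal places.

[2.186, 4.274]

The posterior is symmetric, so the 68% equal-tailed interval is μ = 3.23 ± z·1.05 with z = 0.994.
Half-width: 0.994 × 1.05 = 1.044.
3.23 − 1.044 = 2.186; 3.23 + 1.044 = 4.274.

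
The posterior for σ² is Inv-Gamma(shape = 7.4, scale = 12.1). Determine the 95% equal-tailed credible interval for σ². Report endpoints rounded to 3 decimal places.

[0.889, 3.945]

Inverse-Gamma(7.4, 12.1) quantiles: F⁻¹(0.025) and F⁻¹(0.975).
Equivalently, 1/σ² ~ Gamma(7.4, rate = 12.1); invert its 0.975 and 0.025 quantiles.
Posterior mean ≈ 1.891, SD ≈ 0.814; a Normal approximation gives roughly [0.296, 3.485].
Exact: lower = 0.889; upper = 3.945.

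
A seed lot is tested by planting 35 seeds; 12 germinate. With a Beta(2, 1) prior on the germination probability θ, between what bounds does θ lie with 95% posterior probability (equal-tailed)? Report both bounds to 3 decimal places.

[0.225, 0.525]

Posterior: Beta(2+12, 1+23) = Beta(14, 24).
Equal-tailed 95% interval: the 0.025 and 0.975 quantiles of Beta(14, 24).
Posterior mean ≈ 0.368, SD ≈ 0.077; a Normal approximation gives roughly [0.217, 0.520].
Exact: F⁻¹(0.025) = 0.225; F⁻¹(0.975) = 0.525.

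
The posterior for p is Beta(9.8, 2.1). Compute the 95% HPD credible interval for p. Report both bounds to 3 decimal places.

[0.617, 0.991]

The posterior is unimodal and skewed, so the HPD interval has equal density at both endpoints and is the shortest 95% interval.
Solving f(0.617) = f(0.991) with F(0.991) − F(0.617) = 0.95 gives [0.617, 0.991].
For comparison, the equal-tailed interval is [0.573, 0.974]; the HPD is narrower and shifted toward the mode.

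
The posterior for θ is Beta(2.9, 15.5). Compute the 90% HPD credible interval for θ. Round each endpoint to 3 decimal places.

[0.028, 0.281]

The posterior is unimodal and skewed, so the HPD interval has equal density at both endpoints and is the shortest 90% interval.
Solving f(0.028) = f(0.281) with F(0.281) − F(0.028) = 0.90 gives [0.028, 0.281].
For comparison, the equal-tailed interval is [0.046, 0.313]; the HPD is narrower and shifted toward the mode.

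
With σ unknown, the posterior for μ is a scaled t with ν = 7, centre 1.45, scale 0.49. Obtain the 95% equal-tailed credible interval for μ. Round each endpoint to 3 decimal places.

[0.291, 2.609]

The t_7 distribution is symmetric; the 95% interval is 1.45 ± t·0.49 with t_{0.975,7} = 2.365.
Half-width: 2.365 × 0.49 = 1.159.
1.45 − 1.159 = 0.291; 1.45 + 1.159 = 2.609.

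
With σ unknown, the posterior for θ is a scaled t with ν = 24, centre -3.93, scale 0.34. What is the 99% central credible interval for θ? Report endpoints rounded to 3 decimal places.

The t_24 distribution is symmetric; the 99% interval is -3.93 ± t·0.34 with t_{0.995,24} = 2.797.
Half-width: 2.797 × 0.34 = 0.951.
-3.93 − 0.951 = -4.881; -3.93 + 0.951 = -2.979.

[-4.881, -2.979]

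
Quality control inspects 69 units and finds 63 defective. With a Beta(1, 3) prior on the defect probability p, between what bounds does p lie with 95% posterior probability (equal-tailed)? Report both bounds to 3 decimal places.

[0.793, 0.941]

Posterior: Beta(1+63, 3+6) = Beta(64, 9).
Equal-tailed 95% interval: the 0.025 and 0.975 quantiles of Beta(64, 9).
Posterior mean ≈ 0.877, SD ≈ 0.038; a Normal approximation gives roughly [0.802, 0.952].
Exact: F⁻¹(0.025) = 0.793; F⁻¹(0.975) = 0.941.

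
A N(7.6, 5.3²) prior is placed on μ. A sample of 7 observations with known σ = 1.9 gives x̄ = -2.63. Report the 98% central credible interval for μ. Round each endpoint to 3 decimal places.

Posterior precision = 1/5.3² + 7/1.9² = 0.0356 + 1.9391 = 1.9747, so posterior SD = 0.7116.
Posterior mean = (7.6/5.3² + 7·-2.63/1.9²) / 1.9747 = -2.4456.
Interval: -2.4456 ± 2.326 × 0.7116 → [-4.101, -0.790].

[-4.101, -0.790]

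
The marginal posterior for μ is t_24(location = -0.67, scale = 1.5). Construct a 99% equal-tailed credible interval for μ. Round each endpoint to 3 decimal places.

[-4.865, 3.525]

The t_24 distribution is symmetric; the 99% interval is -0.67 ± t·1.5 with t_{0.995,24} = 2.797.
Half-width: 2.797 × 1.5 = 4.195.
-0.67 − 4.195 = -4.865; -0.67 + 4.195 = 3.525.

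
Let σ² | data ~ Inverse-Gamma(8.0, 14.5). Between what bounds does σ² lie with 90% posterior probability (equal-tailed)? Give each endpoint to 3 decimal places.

Inverse-Gamma(8.0, 14.5) quantiles: F⁻¹(0.05) and F⁻¹(0.95).
Equivalently, 1/σ² ~ Gamma(8.0, rate = 14.5); invert its 0.95 and 0.05 quantiles.
Posterior mean ≈ 2.071, SD ≈ 0.846; a Normal approximation gives roughly [0.680, 3.462].
Exact: lower = 1.103; upper = 3.642.

[1.103, 3.642]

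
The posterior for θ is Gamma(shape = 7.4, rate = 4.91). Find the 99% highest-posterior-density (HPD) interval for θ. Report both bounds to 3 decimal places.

[0.376, 3.144]

The posterior is unimodal and skewed, so the HPD interval has equal density at both endpoints and is the shortest 99% interval.
Solving f(0.376) = f(3.144) with F(3.144) − F(0.376) = 0.99 gives [0.376, 3.144].
For comparison, the equal-tailed interval is [0.458, 3.310]; the HPD is narrower and shifted toward the mode.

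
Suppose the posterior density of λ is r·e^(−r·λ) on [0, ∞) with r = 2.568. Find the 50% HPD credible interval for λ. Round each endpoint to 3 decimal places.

[0.000, 0.270]

The exponential density is strictly decreasing on [0, ∞), so the HPD interval is anchored at 0: [0, q] with P(λ ≤ q) = 0.50.
q = −ln(1 − 0.50) / 2.568 = 0.6931 / 2.568 = 0.270.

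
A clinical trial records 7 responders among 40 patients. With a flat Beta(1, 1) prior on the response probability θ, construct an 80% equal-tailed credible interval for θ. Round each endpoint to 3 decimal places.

Posterior: Beta(1+7, 1+33) = Beta(8, 34).
Equal-tailed 80% interval: the 0.1 and 0.9 quantiles of Beta(8, 34).
Posterior mean ≈ 0.190, SD ≈ 0.060; a Normal approximation gives roughly [0.114, 0.267].
Exact: F⁻¹(0.1) = 0.117; F⁻¹(0.9) = 0.270.

[0.117, 0.270]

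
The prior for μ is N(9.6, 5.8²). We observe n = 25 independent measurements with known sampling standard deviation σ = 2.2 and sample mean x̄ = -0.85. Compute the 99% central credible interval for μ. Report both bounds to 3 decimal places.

Posterior precision = 1/5.8² + 25/2.2² = 0.0297 + 5.1653 = 5.1950, so posterior SD = 0.4387.
Posterior mean = (9.6/5.8² + 25·-0.85/2.2²) / 5.1950 = -0.7902.
Interval: -0.7902 ± 2.576 × 0.4387 → [-1.920, 0.340].

[-1.920, 0.340]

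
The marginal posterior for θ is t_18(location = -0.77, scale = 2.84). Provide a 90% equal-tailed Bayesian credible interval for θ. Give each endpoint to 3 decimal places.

The t_18 distribution is symmetric; the 90% interval is -0.77 ± t·2.84 with t_{0.95,18} = 1.734.
Half-width: 1.734 × 2.84 = 4.925.
-0.77 − 4.925 = -5.695; -0.77 + 4.925 = 4.155.

[-5.695, 4.155]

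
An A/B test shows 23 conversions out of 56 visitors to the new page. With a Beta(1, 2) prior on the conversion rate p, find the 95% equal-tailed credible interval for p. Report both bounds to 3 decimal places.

Posterior: Beta(1+23, 2+33) = Beta(24, 35).
Equal-tailed 95% interval: the 0.025 and 0.975 quantiles of Beta(24, 35).
Posterior mean ≈ 0.407, SD ≈ 0.063; a Normal approximation gives roughly [0.282, 0.531].
Exact: F⁻¹(0.025) = 0.286; F⁻¹(0.975) = 0.534.

[0.286, 0.534]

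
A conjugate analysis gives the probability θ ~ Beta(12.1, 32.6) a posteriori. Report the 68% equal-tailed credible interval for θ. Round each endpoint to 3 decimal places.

[0.205, 0.337]

Posterior: Beta(12.1, 32.6).
Equal-tailed 68% interval: the 0.16 and 0.84 quantiles of Beta(12.1, 32.6).
Posterior mean ≈ 0.271, SD ≈ 0.066; a Normal approximation gives roughly [0.205, 0.336].
Exact: F⁻¹(0.16) = 0.205; F⁻¹(0.84) = 0.337.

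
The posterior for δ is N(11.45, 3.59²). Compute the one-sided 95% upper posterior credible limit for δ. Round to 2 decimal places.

17.36

Need U with P(δ ≤ U) = 0.95: U = 11.45 + z_{0.05}·3.59.
z = 1.645; U = 11.45 + 1.645 × 3.59 = 17.36.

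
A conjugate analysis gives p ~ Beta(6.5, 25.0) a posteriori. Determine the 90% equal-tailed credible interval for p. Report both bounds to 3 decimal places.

[0.101, 0.333]

Posterior: Beta(6.5, 25.0).
Equal-tailed 90% interval: the 0.05 and 0.95 quantiles of Beta(6.5, 25.0).
Posterior mean ≈ 0.206, SD ≈ 0.071; a Normal approximation gives roughly [0.090, 0.323].
Exact: F⁻¹(0.05) = 0.101; F⁻¹(0.95) = 0.333.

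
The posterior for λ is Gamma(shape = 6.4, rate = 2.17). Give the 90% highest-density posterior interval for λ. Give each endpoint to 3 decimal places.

[1.100, 4.729]

The posterior is unimodal and skewed, so the HPD interval has equal density at both endpoints and is the shortest 90% interval.
Solving f(1.100) = f(4.729) with F(4.729) − F(1.100) = 0.90 gives [1.100, 4.729].
For comparison, the equal-tailed interval is [1.327, 5.091]; the HPD is narrower and shifted toward the mode.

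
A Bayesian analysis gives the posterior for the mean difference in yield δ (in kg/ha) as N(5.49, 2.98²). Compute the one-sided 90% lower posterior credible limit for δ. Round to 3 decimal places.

Need L with P(δ ≥ L) = 0.90: L = 5.49 − z_{0.1}·2.98.
z = 1.282; L = 5.49 − 1.282 × 2.98 = 1.671.

1.671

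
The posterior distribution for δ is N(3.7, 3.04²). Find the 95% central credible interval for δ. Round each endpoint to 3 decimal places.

The posterior is symmetric, so the 95% equal-tailed interval is δ = 3.7 ± z·3.04 with z = 1.960.
Half-width: 1.960 × 3.04 = 5.958.
3.7 − 5.958 = -2.258; 3.7 + 5.958 = 9.658.

[-2.258, 9.658]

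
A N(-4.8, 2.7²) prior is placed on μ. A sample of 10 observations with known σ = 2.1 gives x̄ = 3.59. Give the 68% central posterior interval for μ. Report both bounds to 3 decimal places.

Posterior precision = 1/2.7² + 10/2.1² = 0.1372 + 2.2676 = 2.4047, so posterior SD = 0.6449.
Posterior mean = (-4.8/2.7² + 10·3.59/2.1²) / 2.4047 = 3.1114.
Interval: 3.1114 ± 0.994 × 0.6449 → [2.470, 3.753].

[2.470, 3.753]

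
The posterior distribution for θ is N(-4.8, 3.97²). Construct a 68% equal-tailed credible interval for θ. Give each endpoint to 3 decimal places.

The posterior is symmetric, so the 68% equal-tailed interval is θ = -4.8 ± z·3.97 with z = 0.994.
Half-width: 0.994 × 3.97 = 3.948.
-4.8 − 3.948 = -8.748; -4.8 + 3.948 = -0.852.

[-8.748, -0.852]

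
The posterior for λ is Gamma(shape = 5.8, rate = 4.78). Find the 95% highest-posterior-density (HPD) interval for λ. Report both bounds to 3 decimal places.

The posterior is unimodal and skewed, so the HPD interval has equal density at both endpoints and is the shortest 95% interval.
Solving f(0.344) = f(2.214) with F(2.214) − F(0.344) = 0.95 gives [0.344, 2.214].
For comparison, the equal-tailed interval is [0.436, 2.382]; the HPD is narrower and shifted toward the mode.

[0.344, 2.214]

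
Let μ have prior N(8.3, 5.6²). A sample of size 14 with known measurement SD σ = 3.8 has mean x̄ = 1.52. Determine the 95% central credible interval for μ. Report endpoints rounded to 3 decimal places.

[-0.223, 3.694]

Posterior precision = 1/5.6² + 14/3.8² = 0.0319 + 0.9695 = 1.0014, so posterior SD = 0.9993.
Posterior mean = (8.3/5.6² + 14·1.52/3.8²) / 1.0014 = 1.7359.
Interval: 1.7359 ± 1.960 × 0.9993 → [-0.223, 3.694].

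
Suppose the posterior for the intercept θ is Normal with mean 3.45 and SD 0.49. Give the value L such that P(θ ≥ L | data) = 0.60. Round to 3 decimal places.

Need L with P(θ ≥ L) = 0.60: L = 3.45 − z_{0.4}·0.49.
z = 0.253; L = 3.45 − 0.253 × 0.49 = 3.326.

3.326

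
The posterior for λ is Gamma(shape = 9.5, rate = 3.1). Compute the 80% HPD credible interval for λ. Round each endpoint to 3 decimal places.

[1.698, 4.145]

The posterior is unimodal and skewed, so the HPD interval has equal density at both endpoints and is the shortest 80% interval.
Solving f(1.698) = f(4.145) with F(4.145) − F(1.698) = 0.80 gives [1.698, 4.145].
For comparison, the equal-tailed interval is [1.879, 4.388]; the HPD is narrower and shifted toward the mode.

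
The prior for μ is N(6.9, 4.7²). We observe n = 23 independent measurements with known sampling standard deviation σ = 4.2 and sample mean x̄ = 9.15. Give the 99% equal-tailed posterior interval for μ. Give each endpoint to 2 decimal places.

[6.86, 11.29]

Posterior precision = 1/4.7² + 23/4.2² = 0.0453 + 1.3039 = 1.3491, so posterior SD = 0.8609.
Posterior mean = (6.9/4.7² + 23·9.15/4.2²) / 1.3491 = 9.0745.
Interval: 9.0745 ± 2.576 × 0.8609 → [6.86, 11.29].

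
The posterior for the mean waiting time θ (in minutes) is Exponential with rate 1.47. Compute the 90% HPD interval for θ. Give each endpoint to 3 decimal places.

The exponential density is strictly decreasing on [0, ∞), so the HPD interval is anchored at 0: [0, q] with P(θ ≤ q) = 0.90.
q = −ln(1 − 0.90) / 1.47 = 2.3026 / 1.47 = 1.566.

[0.000, 1.566]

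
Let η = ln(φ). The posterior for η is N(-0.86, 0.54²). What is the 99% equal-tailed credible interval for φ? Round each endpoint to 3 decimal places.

On the log scale the 99% interval is -0.86 ± 2.576 × 0.54 = [-2.2509, 0.5309].
Exponentiate: [e^-2.2509, e^0.5309] = [0.105, 1.701].

[0.105, 1.701]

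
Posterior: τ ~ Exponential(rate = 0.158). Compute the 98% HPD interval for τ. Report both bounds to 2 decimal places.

[0.00, 24.76]

The exponential density is strictly decreasing on [0, ∞), so the HPD interval is anchored at 0: [0, q] with P(τ ≤ q) = 0.98.
q = −ln(1 − 0.98) / 0.158 = 3.9120 / 0.158 = 24.76.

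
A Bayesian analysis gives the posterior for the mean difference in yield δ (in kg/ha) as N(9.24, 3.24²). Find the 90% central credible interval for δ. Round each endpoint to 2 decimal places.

[3.91, 14.57]

The posterior is symmetric, so the 90% equal-tailed interval is δ = 9.24 ± z·3.24 with z = 1.645.
Half-width: 1.645 × 3.24 = 5.33.
9.24 − 5.33 = 3.91; 9.24 + 5.33 = 14.57.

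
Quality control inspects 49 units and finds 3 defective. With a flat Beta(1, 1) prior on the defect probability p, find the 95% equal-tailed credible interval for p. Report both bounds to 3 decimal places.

Posterior: Beta(1+3, 1+46) = Beta(4, 47).
Equal-tailed 95% interval: the 0.025 and 0.975 quantiles of Beta(4, 47).
Posterior mean ≈ 0.078, SD ≈ 0.037; a Normal approximation gives roughly [0.005, 0.152].
Exact: F⁻¹(0.025) = 0.022; F⁻¹(0.975) = 0.165.

[0.022, 0.165]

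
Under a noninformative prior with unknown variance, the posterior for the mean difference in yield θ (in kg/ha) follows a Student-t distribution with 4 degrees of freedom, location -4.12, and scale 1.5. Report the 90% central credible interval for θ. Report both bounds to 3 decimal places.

The t_4 distribution is symmetric; the 90% interval is -4.12 ± t·1.5 with t_{0.95,4} = 2.132.
Half-width: 2.132 × 1.5 = 3.198.
-4.12 − 3.198 = -7.318; -4.12 + 3.198 = -0.922.

[-7.318, -0.922]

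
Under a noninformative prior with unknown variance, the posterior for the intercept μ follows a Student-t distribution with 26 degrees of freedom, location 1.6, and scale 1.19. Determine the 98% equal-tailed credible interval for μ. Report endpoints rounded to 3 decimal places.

The t_26 distribution is symmetric; the 98% interval is 1.6 ± t·1.19 with t_{0.99,26} = 2.479.
Half-width: 2.479 × 1.19 = 2.950.
1.6 − 2.950 = -1.350; 1.6 + 2.950 = 4.550.

[-1.350, 4.550]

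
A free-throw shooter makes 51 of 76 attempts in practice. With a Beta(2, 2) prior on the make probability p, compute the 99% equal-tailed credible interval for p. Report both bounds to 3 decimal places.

[0.521, 0.789]

Posterior: Beta(2+51, 2+25) = Beta(53, 27).
Equal-tailed 99% interval: the 0.005 and 0.995 quantiles of Beta(53, 27).
Posterior mean ≈ 0.662, SD ≈ 0.053; a Normal approximation gives roughly [0.527, 0.798].
Exact: F⁻¹(0.005) = 0.521; F⁻¹(0.995) = 0.789.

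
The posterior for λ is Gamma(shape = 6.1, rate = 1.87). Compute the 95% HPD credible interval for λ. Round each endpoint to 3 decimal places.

[0.971, 5.885]

The posterior is unimodal and skewed, so the HPD interval has equal density at both endpoints and is the shortest 95% interval.
Solving f(0.971) = f(5.885) with F(5.885) − F(0.971) = 0.95 gives [0.971, 5.885].
For comparison, the equal-tailed interval is [1.209, 6.315]; the HPD is narrower and shifted toward the mode.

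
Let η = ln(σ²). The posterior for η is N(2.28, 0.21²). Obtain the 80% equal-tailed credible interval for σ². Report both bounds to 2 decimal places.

On the log scale the 80% interval is 2.28 ± 1.282 × 0.21 = [2.0109, 2.5491].
Exponentiate: [e^2.0109, e^2.5491] = [7.47, 12.80].

[7.47, 12.80]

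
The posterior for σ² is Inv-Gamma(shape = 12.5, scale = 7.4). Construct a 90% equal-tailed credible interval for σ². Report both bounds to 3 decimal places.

[0.393, 1.013]

Inverse-Gamma(12.5, 7.4) quantiles: F⁻¹(0.05) and F⁻¹(0.95).
Equivalently, 1/σ² ~ Gamma(12.5, rate = 7.4); invert its 0.95 and 0.05 quantiles.
Posterior mean ≈ 0.643, SD ≈ 0.199; a Normal approximation gives roughly [0.317, 0.970].
Exact: lower = 0.393; upper = 1.013.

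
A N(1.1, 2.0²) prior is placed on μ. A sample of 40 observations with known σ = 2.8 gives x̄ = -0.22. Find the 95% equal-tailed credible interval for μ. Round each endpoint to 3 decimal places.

Posterior precision = 1/2.0² + 40/2.8² = 0.2500 + 5.1020 = 5.3520, so posterior SD = 0.4323.
Posterior mean = (1.1/2.0² + 40·-0.22/2.8²) / 5.3520 = -0.1583.
Interval: -0.1583 ± 1.960 × 0.4323 → [-1.006, 0.689].

[-1.006, 0.689]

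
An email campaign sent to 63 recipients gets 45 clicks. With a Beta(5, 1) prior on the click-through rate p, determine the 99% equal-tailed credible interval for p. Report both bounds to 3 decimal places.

[0.577, 0.848]

Posterior: Beta(5+45, 1+18) = Beta(50, 19).
Equal-tailed 99% interval: the 0.005 and 0.995 quantiles of Beta(50, 19).
Posterior mean ≈ 0.725, SD ≈ 0.053; a Normal approximation gives roughly [0.587, 0.862].
Exact: F⁻¹(0.005) = 0.577; F⁻¹(0.995) = 0.848.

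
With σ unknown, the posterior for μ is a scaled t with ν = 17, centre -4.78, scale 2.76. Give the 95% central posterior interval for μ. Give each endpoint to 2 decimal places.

[-10.60, 1.04]

The t_17 distribution is symmetric; the 95% interval is -4.78 ± t·2.76 with t_{0.975,17} = 2.110.
Half-width: 2.110 × 2.76 = 5.82.
-4.78 − 5.82 = -10.60; -4.78 + 5.82 = 1.04.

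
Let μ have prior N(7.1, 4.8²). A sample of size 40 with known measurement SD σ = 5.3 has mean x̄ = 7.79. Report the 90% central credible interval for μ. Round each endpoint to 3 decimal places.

Posterior precision = 1/4.8² + 40/5.3² = 0.0434 + 1.4240 = 1.4674, so posterior SD = 0.8255.
Posterior mean = (7.1/4.8² + 40·7.79/5.3²) / 1.4674 = 7.7696.
Interval: 7.7696 ± 1.645 × 0.8255 → [6.412, 9.127].

[6.412, 9.127]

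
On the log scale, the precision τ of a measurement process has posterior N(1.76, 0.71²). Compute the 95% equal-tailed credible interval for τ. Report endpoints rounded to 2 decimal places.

On the log scale the 95% interval is 1.76 ± 1.960 × 0.71 = [0.3684, 3.1516].
Exponentiate: [e^0.3684, e^3.1516] = [1.45, 23.37].

[1.45, 23.37]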